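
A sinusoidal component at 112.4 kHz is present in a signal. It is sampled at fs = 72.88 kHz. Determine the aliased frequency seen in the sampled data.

112.4 kHz mod fs = 39.52 kHz.
39.52 kHz > fs/2 = 36.44 kHz, folds to fs − 39.52 kHz = 33.36 kHz.

33.36 kHz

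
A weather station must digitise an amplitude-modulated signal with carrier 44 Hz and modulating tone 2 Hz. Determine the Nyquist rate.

AM sidebands sit at fc ± fm = 42 Hz and 46 Hz.
Highest-frequency component: 46 Hz.
Nyquist rate = 2 × 46 Hz = 92 Hz.

92 Hz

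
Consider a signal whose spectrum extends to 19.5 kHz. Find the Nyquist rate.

39 kHz

Nyquist rate = 2 × 19.5 kHz = 39 kHz.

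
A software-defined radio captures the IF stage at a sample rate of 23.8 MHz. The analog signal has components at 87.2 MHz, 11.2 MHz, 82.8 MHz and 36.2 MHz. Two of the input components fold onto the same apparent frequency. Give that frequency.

11.4 MHz

fs/2 = 11.9 MHz.
87.2 MHz mod fs = 15.8 MHz.
15.8 MHz > fs/2 = 11.9 MHz, folds to fs − 15.8 MHz = 8 MHz.
11.2 MHz ≤ fs/2 = 11.9 MHz, passes unchanged.
82.8 MHz mod fs = 11.4 MHz.
11.4 MHz ≤ fs/2 = 11.9 MHz, appears at 11.4 MHz.
36.2 MHz mod fs = 12.4 MHz.
12.4 MHz > fs/2 = 11.9 MHz, folds to fs − 12.4 MHz = 11.4 MHz.
36.2 MHz and 82.8 MHz both map to 11.4 MHz.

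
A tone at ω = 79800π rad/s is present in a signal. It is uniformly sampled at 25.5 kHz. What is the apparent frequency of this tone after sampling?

ω = 79800π rad/s → f = ω/(2π) = 39900 Hz = 39.9 kHz.
39.9 kHz mod fs = 14.4 kHz.
14.4 kHz > fs/2 = 12.75 kHz, folds to fs − 14.4 kHz = 11.1 kHz.

11.1 kHz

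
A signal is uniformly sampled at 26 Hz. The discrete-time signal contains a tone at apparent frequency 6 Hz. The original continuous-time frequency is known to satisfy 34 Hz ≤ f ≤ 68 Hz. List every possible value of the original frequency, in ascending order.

Frequencies that alias to 6 Hz are k·fs ± 6 Hz for integer k ≥ 0.
k=0: 6 Hz.
k=1: 20 Hz, 32 Hz.
k=2: 46 Hz, 58 Hz.
k=3: 72 Hz, 84 Hz.
Within [34 Hz, 68 Hz]: 46 Hz, 58 Hz.

46 Hz, 58 Hz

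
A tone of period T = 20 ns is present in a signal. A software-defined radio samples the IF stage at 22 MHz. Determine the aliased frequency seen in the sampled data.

6 MHz

T = 20 ns → f = 1/T = 50 MHz.
50 MHz mod fs = 6 MHz.
6 MHz ≤ fs/2 = 11 MHz, appears at 6 MHz.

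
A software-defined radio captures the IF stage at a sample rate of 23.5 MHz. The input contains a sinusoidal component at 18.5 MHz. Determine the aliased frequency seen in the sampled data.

18.5 MHz > fs/2 = 11.75 MHz, folds to fs − 18.5 MHz = 5 MHz.

5 MHz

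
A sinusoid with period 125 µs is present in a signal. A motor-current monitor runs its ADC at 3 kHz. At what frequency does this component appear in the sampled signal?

T = 125 µs → f = 1/T = 8 kHz.
8 kHz mod fs = 2 kHz.
2 kHz > fs/2 = 1.5 kHz, folds to fs − 2 kHz = 1 kHz.

1 kHz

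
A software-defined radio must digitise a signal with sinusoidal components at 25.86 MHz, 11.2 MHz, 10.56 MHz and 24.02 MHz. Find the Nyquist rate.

51.72 MHz

Highest-frequency component: 25.86 MHz.
Nyquist rate = 2 × 25.86 MHz = 51.72 MHz.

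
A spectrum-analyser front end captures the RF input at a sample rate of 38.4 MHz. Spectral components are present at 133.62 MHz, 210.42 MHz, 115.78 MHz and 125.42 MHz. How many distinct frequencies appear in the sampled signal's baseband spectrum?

fs/2 = 19.2 MHz.
133.62 MHz mod fs = 18.42 MHz.
18.42 MHz ≤ fs/2 = 19.2 MHz, appears at 18.42 MHz.
210.42 MHz mod fs = 18.42 MHz.
18.42 MHz ≤ fs/2 = 19.2 MHz, appears at 18.42 MHz.
115.78 MHz mod fs = 0.58 MHz.
0.58 MHz ≤ fs/2 = 19.2 MHz, appears at 0.58 MHz.
125.42 MHz mod fs = 10.22 MHz.
10.22 MHz ≤ fs/2 = 19.2 MHz, appears at 10.22 MHz.
Distinct values: {0.58 MHz, 10.22 MHz, 18.42 MHz} → 3.

3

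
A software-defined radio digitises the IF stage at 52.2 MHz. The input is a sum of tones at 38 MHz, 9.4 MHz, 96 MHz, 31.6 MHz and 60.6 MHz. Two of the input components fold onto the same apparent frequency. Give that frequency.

8.4 MHz

fs/2 = 26.1 MHz.
38 MHz > fs/2 = 26.1 MHz, folds to fs − 38 MHz = 14.2 MHz.
9.4 MHz ≤ fs/2 = 26.1 MHz, passes unchanged.
96 MHz mod fs = 43.8 MHz.
43.8 MHz > fs/2 = 26.1 MHz, folds to fs − 43.8 MHz = 8.4 MHz.
31.6 MHz > fs/2 = 26.1 MHz, folds to fs − 31.6 MHz = 20.6 MHz.
60.6 MHz mod fs = 8.4 MHz.
8.4 MHz ≤ fs/2 = 26.1 MHz, appears at 8.4 MHz.
60.6 MHz and 96 MHz both map to 8.4 MHz.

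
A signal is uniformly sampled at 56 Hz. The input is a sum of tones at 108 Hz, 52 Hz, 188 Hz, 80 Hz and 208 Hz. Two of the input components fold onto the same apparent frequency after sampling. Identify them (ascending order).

52 Hz, 108 Hz

fs/2 = 28 Hz.
108 Hz mod fs = 52 Hz.
52 Hz > fs/2 = 28 Hz, folds to fs − 52 Hz = 4 Hz.
52 Hz > fs/2 = 28 Hz, folds to fs − 52 Hz = 4 Hz.
188 Hz mod fs = 20 Hz.
20 Hz ≤ fs/2 = 28 Hz, appears at 20 Hz.
80 Hz mod fs = 24 Hz.
24 Hz ≤ fs/2 = 28 Hz, appears at 24 Hz.
208 Hz mod fs = 40 Hz.
40 Hz > fs/2 = 28 Hz, folds to fs − 40 Hz = 16 Hz.
52 Hz and 108 Hz both map to 4 Hz.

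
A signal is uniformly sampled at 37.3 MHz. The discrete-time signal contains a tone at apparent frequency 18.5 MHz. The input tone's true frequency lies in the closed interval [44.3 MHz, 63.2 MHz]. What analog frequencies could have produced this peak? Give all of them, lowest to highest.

Frequencies that alias to 18.5 MHz are k·fs ± 18.5 MHz for integer k ≥ 0.
k=0: 18.5 MHz.
k=1: 18.8 MHz, 55.8 MHz.
k=2: 56.1 MHz, 93.1 MHz.
k=3: 93.4 MHz, 130.4 MHz.
Within [44.3 MHz, 63.2 MHz]: 55.8 MHz, 56.1 MHz.

55.8 MHz, 56.1 MHz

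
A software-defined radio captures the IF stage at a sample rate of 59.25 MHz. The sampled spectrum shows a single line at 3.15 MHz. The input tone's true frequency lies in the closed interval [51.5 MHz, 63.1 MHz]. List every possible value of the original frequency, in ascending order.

56.1 MHz, 62.4 MHz

Frequencies that alias to 3.15 MHz are k·fs ± 3.15 MHz for integer k ≥ 0.
k=0: 3.15 MHz.
k=1: 56.1 MHz, 62.4 MHz.
k=2: 115.35 MHz, 121.65 MHz.
Within [51.5 MHz, 63.1 MHz]: 56.1 MHz, 62.4 MHz.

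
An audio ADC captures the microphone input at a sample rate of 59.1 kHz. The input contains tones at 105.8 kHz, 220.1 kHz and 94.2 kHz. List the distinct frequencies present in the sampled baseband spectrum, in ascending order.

12.4 kHz, 16.3 kHz, 24 kHz

fs/2 = 29.55 kHz.
105.8 kHz mod fs = 46.7 kHz.
46.7 kHz > fs/2 = 29.55 kHz, folds to fs − 46.7 kHz = 12.4 kHz.
220.1 kHz mod fs = 42.8 kHz.
42.8 kHz > fs/2 = 29.55 kHz, folds to fs − 42.8 kHz = 16.3 kHz.
94.2 kHz mod fs = 35.1 kHz.
35.1 kHz > fs/2 = 29.55 kHz, folds to fs − 35.1 kHz = 24 kHz.
Distinct values: {12.4 kHz, 16.3 kHz, 24 kHz}.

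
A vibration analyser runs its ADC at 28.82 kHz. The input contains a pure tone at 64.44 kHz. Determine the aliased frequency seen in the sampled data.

64.44 kHz mod fs = 6.8 kHz.
6.8 kHz ≤ fs/2 = 14.41 kHz, appears at 6.8 kHz.

6.8 kHz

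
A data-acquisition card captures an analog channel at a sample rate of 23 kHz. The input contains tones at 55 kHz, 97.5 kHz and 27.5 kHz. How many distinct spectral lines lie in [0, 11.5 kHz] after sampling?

3

fs/2 = 11.5 kHz.
55 kHz mod fs = 9 kHz.
9 kHz ≤ fs/2 = 11.5 kHz, appears at 9 kHz.
97.5 kHz mod fs = 5.5 kHz.
5.5 kHz ≤ fs/2 = 11.5 kHz, appears at 5.5 kHz.
27.5 kHz mod fs = 4.5 kHz.
4.5 kHz ≤ fs/2 = 11.5 kHz, appears at 4.5 kHz.
Distinct values: {4.5 kHz, 5.5 kHz, 9 kHz} → 3.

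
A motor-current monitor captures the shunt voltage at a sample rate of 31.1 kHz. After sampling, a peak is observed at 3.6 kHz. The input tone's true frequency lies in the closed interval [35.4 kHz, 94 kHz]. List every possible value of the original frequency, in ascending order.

58.6 kHz, 65.8 kHz, 89.7 kHz

Frequencies that alias to 3.6 kHz are k·fs ± 3.6 kHz for integer k ≥ 0.
k=0: 3.6 kHz.
k=1: 27.5 kHz, 34.7 kHz.
k=2: 58.6 kHz, 65.8 kHz.
k=3: 89.7 kHz, 96.9 kHz.
k=4: 120.8 kHz, 128 kHz.
Within [35.4 kHz, 94 kHz]: 58.6 kHz, 65.8 kHz, 89.7 kHz.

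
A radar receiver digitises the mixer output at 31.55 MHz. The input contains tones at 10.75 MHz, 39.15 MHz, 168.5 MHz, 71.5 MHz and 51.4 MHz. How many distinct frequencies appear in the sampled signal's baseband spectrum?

4

fs/2 = 15.775 MHz.
10.75 MHz ≤ fs/2 = 15.775 MHz, passes unchanged.
39.15 MHz mod fs = 7.6 MHz.
7.6 MHz ≤ fs/2 = 15.775 MHz, appears at 7.6 MHz.
168.5 MHz mod fs = 10.75 MHz.
10.75 MHz ≤ fs/2 = 15.775 MHz, appears at 10.75 MHz.
71.5 MHz mod fs = 8.4 MHz.
8.4 MHz ≤ fs/2 = 15.775 MHz, appears at 8.4 MHz.
51.4 MHz mod fs = 19.85 MHz.
19.85 MHz > fs/2 = 15.775 MHz, folds to fs − 19.85 MHz = 11.7 MHz.
Distinct values: {7.6 MHz, 8.4 MHz, 10.75 MHz, 11.7 MHz} → 4.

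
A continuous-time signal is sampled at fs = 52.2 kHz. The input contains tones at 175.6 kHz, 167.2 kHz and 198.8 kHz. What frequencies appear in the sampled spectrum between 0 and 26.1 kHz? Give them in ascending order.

10 kHz, 10.6 kHz, 19 kHz

fs/2 = 26.1 kHz.
175.6 kHz mod fs = 19 kHz.
19 kHz ≤ fs/2 = 26.1 kHz, appears at 19 kHz.
167.2 kHz mod fs = 10.6 kHz.
10.6 kHz ≤ fs/2 = 26.1 kHz, appears at 10.6 kHz.
198.8 kHz mod fs = 42.2 kHz.
42.2 kHz > fs/2 = 26.1 kHz, folds to fs − 42.2 kHz = 10 kHz.
Distinct values: {10 kHz, 10.6 kHz, 19 kHz}.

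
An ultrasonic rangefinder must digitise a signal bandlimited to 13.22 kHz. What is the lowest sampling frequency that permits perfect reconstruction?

26.44 kHz

Nyquist rate = 2 × 13.22 kHz = 26.44 kHz.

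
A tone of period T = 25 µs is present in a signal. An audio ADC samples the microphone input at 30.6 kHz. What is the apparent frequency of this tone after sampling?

T = 25 µs → f = 1/T = 40 kHz.
40 kHz mod fs = 9.4 kHz.
9.4 kHz ≤ fs/2 = 15.3 kHz, appears at 9.4 kHz.

9.4 kHz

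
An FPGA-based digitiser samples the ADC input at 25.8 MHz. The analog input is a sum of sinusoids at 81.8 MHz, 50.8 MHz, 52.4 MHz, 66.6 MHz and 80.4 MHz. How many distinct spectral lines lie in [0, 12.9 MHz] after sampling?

4

fs/2 = 12.9 MHz.
81.8 MHz mod fs = 4.4 MHz.
4.4 MHz ≤ fs/2 = 12.9 MHz, appears at 4.4 MHz.
50.8 MHz mod fs = 25 MHz.
25 MHz > fs/2 = 12.9 MHz, folds to fs − 25 MHz = 0.8 MHz.
52.4 MHz mod fs = 0.8 MHz.
0.8 MHz ≤ fs/2 = 12.9 MHz, appears at 0.8 MHz.
66.6 MHz mod fs = 15 MHz.
15 MHz > fs/2 = 12.9 MHz, folds to fs − 15 MHz = 10.8 MHz.
80.4 MHz mod fs = 3 MHz.
3 MHz ≤ fs/2 = 12.9 MHz, appears at 3 MHz.
Distinct values: {0.8 MHz, 3 MHz, 4.4 MHz, 10.8 MHz} → 4.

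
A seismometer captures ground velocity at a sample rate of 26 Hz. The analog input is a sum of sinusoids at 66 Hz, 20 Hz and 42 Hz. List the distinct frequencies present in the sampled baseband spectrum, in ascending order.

6 Hz, 10 Hz, 12 Hz

fs/2 = 13 Hz.
66 Hz mod fs = 14 Hz.
14 Hz > fs/2 = 13 Hz, folds to fs − 14 Hz = 12 Hz.
20 Hz > fs/2 = 13 Hz, folds to fs − 20 Hz = 6 Hz.
42 Hz mod fs = 16 Hz.
16 Hz > fs/2 = 13 Hz, folds to fs − 16 Hz = 10 Hz.
Distinct values: {6 Hz, 10 Hz, 12 Hz}.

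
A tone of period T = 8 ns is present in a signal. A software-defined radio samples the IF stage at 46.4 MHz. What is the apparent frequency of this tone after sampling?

T = 8 ns → f = 1/T = 125 MHz.
125 MHz mod fs = 32.2 MHz.
32.2 MHz > fs/2 = 23.2 MHz, folds to fs − 32.2 MHz = 14.2 MHz.

14.2 MHz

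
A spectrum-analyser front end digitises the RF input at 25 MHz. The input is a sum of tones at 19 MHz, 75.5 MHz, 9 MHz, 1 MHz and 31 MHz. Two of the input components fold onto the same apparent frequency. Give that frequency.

6 MHz

fs/2 = 12.5 MHz.
19 MHz > fs/2 = 12.5 MHz, folds to fs − 19 MHz = 6 MHz.
75.5 MHz mod fs = 0.5 MHz.
0.5 MHz ≤ fs/2 = 12.5 MHz, appears at 0.5 MHz.
9 MHz ≤ fs/2 = 12.5 MHz, passes unchanged.
1 MHz ≤ fs/2 = 12.5 MHz, passes unchanged.
31 MHz mod fs = 6 MHz.
6 MHz ≤ fs/2 = 12.5 MHz, appears at 6 MHz.
19 MHz and 31 MHz both map to 6 MHz.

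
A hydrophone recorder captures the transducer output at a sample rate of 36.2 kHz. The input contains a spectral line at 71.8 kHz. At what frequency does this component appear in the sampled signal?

0.6 kHz

71.8 kHz mod fs = 35.6 kHz.
35.6 kHz > fs/2 = 18.1 kHz, folds to fs − 35.6 kHz = 0.6 kHz.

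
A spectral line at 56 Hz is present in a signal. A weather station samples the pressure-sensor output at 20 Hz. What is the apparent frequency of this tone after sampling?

56 Hz mod fs = 16 Hz.
16 Hz > fs/2 = 10 Hz, folds to fs − 16 Hz = 4 Hz.

4 Hz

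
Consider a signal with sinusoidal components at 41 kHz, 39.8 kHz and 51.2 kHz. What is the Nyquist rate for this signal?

Highest-frequency component: 51.2 kHz.
Nyquist rate = 2 × 51.2 kHz = 102.4 kHz.

102.4 kHz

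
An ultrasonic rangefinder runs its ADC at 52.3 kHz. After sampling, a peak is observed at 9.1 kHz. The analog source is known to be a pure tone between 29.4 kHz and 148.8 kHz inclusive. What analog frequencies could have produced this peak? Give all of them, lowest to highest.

Frequencies that alias to 9.1 kHz are k·fs ± 9.1 kHz for integer k ≥ 0.
k=0: 9.1 kHz.
k=1: 43.2 kHz, 61.4 kHz.
k=2: 95.5 kHz, 113.7 kHz.
k=3: 147.8 kHz, 166 kHz.
k=4: 200.1 kHz, 218.3 kHz.
Within [29.4 kHz, 148.8 kHz]: 43.2 kHz, 61.4 kHz, 95.5 kHz, 113.7 kHz, 147.8 kHz.

43.2 kHz, 61.4 kHz, 95.5 kHz, 113.7 kHz, 147.8 kHz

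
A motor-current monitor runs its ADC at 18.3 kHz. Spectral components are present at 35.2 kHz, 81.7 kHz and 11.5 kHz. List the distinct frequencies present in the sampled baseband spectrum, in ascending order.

fs/2 = 9.15 kHz.
35.2 kHz mod fs = 16.9 kHz.
16.9 kHz > fs/2 = 9.15 kHz, folds to fs − 16.9 kHz = 1.4 kHz.
81.7 kHz mod fs = 8.5 kHz.
8.5 kHz ≤ fs/2 = 9.15 kHz, appears at 8.5 kHz.
11.5 kHz > fs/2 = 9.15 kHz, folds to fs − 11.5 kHz = 6.8 kHz.
Distinct values: {1.4 kHz, 6.8 kHz, 8.5 kHz}.

1.4 kHz, 6.8 kHz, 8.5 kHz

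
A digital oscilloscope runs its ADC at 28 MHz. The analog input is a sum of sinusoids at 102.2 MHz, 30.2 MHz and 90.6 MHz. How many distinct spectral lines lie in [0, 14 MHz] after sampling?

3

fs/2 = 14 MHz.
102.2 MHz mod fs = 18.2 MHz.
18.2 MHz > fs/2 = 14 MHz, folds to fs − 18.2 MHz = 9.8 MHz.
30.2 MHz mod fs = 2.2 MHz.
2.2 MHz ≤ fs/2 = 14 MHz, appears at 2.2 MHz.
90.6 MHz mod fs = 6.6 MHz.
6.6 MHz ≤ fs/2 = 14 MHz, appears at 6.6 MHz.
Distinct values: {2.2 MHz, 6.6 MHz, 9.8 MHz} → 3.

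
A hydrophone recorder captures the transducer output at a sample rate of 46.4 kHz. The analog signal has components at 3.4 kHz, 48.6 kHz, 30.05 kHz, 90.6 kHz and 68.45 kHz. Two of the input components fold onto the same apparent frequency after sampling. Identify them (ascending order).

fs/2 = 23.2 kHz.
3.4 kHz ≤ fs/2 = 23.2 kHz, passes unchanged.
48.6 kHz mod fs = 2.2 kHz.
2.2 kHz ≤ fs/2 = 23.2 kHz, appears at 2.2 kHz.
30.05 kHz > fs/2 = 23.2 kHz, folds to fs − 30.05 kHz = 16.35 kHz.
90.6 kHz mod fs = 44.2 kHz.
44.2 kHz > fs/2 = 23.2 kHz, folds to fs − 44.2 kHz = 2.2 kHz.
68.45 kHz mod fs = 22.05 kHz.
22.05 kHz ≤ fs/2 = 23.2 kHz, appears at 22.05 kHz.
48.6 kHz and 90.6 kHz both map to 2.2 kHz.

48.6 kHz, 90.6 kHz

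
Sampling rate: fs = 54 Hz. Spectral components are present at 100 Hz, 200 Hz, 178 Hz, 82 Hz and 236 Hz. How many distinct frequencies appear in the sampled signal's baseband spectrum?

4

fs/2 = 27 Hz.
100 Hz mod fs = 46 Hz.
46 Hz > fs/2 = 27 Hz, folds to fs − 46 Hz = 8 Hz.
200 Hz mod fs = 38 Hz.
38 Hz > fs/2 = 27 Hz, folds to fs − 38 Hz = 16 Hz.
178 Hz mod fs = 16 Hz.
16 Hz ≤ fs/2 = 27 Hz, appears at 16 Hz.
82 Hz mod fs = 28 Hz.
28 Hz > fs/2 = 27 Hz, folds to fs − 28 Hz = 26 Hz.
236 Hz mod fs = 20 Hz.
20 Hz ≤ fs/2 = 27 Hz, appears at 20 Hz.
Distinct values: {8 Hz, 16 Hz, 20 Hz, 26 Hz} → 4.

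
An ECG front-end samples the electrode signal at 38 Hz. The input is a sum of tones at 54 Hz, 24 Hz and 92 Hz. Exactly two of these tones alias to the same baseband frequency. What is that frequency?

fs/2 = 19 Hz.
54 Hz mod fs = 16 Hz.
16 Hz ≤ fs/2 = 19 Hz, appears at 16 Hz.
24 Hz > fs/2 = 19 Hz, folds to fs − 24 Hz = 14 Hz.
92 Hz mod fs = 16 Hz.
16 Hz ≤ fs/2 = 19 Hz, appears at 16 Hz.
54 Hz and 92 Hz both map to 16 Hz.

16 Hz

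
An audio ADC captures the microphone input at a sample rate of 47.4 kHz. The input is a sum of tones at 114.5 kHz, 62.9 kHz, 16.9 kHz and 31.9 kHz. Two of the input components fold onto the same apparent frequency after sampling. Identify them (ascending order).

fs/2 = 23.7 kHz.
114.5 kHz mod fs = 19.7 kHz.
19.7 kHz ≤ fs/2 = 23.7 kHz, appears at 19.7 kHz.
62.9 kHz mod fs = 15.5 kHz.
15.5 kHz ≤ fs/2 = 23.7 kHz, appears at 15.5 kHz.
16.9 kHz ≤ fs/2 = 23.7 kHz, passes unchanged.
31.9 kHz > fs/2 = 23.7 kHz, folds to fs − 31.9 kHz = 15.5 kHz.
31.9 kHz and 62.9 kHz both map to 15.5 kHz.

31.9 kHz, 62.9 kHz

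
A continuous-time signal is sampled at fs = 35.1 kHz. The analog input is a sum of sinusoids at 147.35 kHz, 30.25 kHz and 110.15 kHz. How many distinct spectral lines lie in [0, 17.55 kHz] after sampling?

fs/2 = 17.55 kHz.
147.35 kHz mod fs = 6.95 kHz.
6.95 kHz ≤ fs/2 = 17.55 kHz, appears at 6.95 kHz.
30.25 kHz > fs/2 = 17.55 kHz, folds to fs − 30.25 kHz = 4.85 kHz.
110.15 kHz mod fs = 4.85 kHz.
4.85 kHz ≤ fs/2 = 17.55 kHz, appears at 4.85 kHz.
Distinct values: {4.85 kHz, 6.95 kHz} → 2.

2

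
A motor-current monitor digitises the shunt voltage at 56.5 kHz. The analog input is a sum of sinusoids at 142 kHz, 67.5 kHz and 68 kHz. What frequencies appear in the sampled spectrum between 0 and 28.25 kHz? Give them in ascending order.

11 kHz, 11.5 kHz, 27.5 kHz

fs/2 = 28.25 kHz.
142 kHz mod fs = 29 kHz.
29 kHz > fs/2 = 28.25 kHz, folds to fs − 29 kHz = 27.5 kHz.
67.5 kHz mod fs = 11 kHz.
11 kHz ≤ fs/2 = 28.25 kHz, appears at 11 kHz.
68 kHz mod fs = 11.5 kHz.
11.5 kHz ≤ fs/2 = 28.25 kHz, appears at 11.5 kHz.
Distinct values: {11 kHz, 11.5 kHz, 27.5 kHz}.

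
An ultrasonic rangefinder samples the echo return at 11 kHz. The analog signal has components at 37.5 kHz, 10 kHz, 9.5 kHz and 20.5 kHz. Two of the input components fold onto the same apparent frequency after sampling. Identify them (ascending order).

9.5 kHz, 20.5 kHz

fs/2 = 5.5 kHz.
37.5 kHz mod fs = 4.5 kHz.
4.5 kHz ≤ fs/2 = 5.5 kHz, appears at 4.5 kHz.
10 kHz > fs/2 = 5.5 kHz, folds to fs − 10 kHz = 1 kHz.
9.5 kHz > fs/2 = 5.5 kHz, folds to fs − 9.5 kHz = 1.5 kHz.
20.5 kHz mod fs = 9.5 kHz.
9.5 kHz > fs/2 = 5.5 kHz, folds to fs − 9.5 kHz = 1.5 kHz.
9.5 kHz and 20.5 kHz both map to 1.5 kHz.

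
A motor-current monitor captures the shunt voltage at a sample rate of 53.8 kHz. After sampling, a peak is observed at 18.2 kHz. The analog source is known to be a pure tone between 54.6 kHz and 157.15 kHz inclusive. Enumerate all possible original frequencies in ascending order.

72 kHz, 89.4 kHz, 125.8 kHz, 143.2 kHz

Frequencies that alias to 18.2 kHz are k·fs ± 18.2 kHz for integer k ≥ 0.
k=0: 18.2 kHz.
k=1: 35.6 kHz, 72 kHz.
k=2: 89.4 kHz, 125.8 kHz.
k=3: 143.2 kHz, 179.6 kHz.
k=4: 197 kHz, 233.4 kHz.
Within [54.6 kHz, 157.15 kHz]: 72 kHz, 89.4 kHz, 125.8 kHz, 143.2 kHz.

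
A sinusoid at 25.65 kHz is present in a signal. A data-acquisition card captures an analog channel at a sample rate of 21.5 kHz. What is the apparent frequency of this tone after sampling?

25.65 kHz mod fs = 4.15 kHz.
4.15 kHz ≤ fs/2 = 10.75 kHz, appears at 4.15 kHz.

4.15 kHz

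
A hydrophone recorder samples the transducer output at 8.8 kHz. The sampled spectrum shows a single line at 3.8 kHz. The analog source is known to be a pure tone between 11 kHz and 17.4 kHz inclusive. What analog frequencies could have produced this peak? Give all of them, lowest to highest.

Frequencies that alias to 3.8 kHz are k·fs ± 3.8 kHz for integer k ≥ 0.
k=0: 3.8 kHz.
k=1: 5 kHz, 12.6 kHz.
k=2: 13.8 kHz, 21.4 kHz.
k=3: 22.6 kHz, 30.2 kHz.
Within [11 kHz, 17.4 kHz]: 12.6 kHz, 13.8 kHz.

12.6 kHz, 13.8 kHz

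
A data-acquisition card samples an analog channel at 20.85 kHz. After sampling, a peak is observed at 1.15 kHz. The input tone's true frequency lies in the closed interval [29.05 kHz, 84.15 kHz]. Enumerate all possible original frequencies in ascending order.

40.55 kHz, 42.85 kHz, 61.4 kHz, 63.7 kHz, 82.25 kHz

Frequencies that alias to 1.15 kHz are k·fs ± 1.15 kHz for integer k ≥ 0.
k=0: 1.15 kHz.
k=1: 19.7 kHz, 22 kHz.
k=2: 40.55 kHz, 42.85 kHz.
k=3: 61.4 kHz, 63.7 kHz.
k=4: 82.25 kHz, 84.55 kHz.
k=5: 103.1 kHz, 105.4 kHz.
Within [29.05 kHz, 84.15 kHz]: 40.55 kHz, 42.85 kHz, 61.4 kHz, 63.7 kHz, 82.25 kHz.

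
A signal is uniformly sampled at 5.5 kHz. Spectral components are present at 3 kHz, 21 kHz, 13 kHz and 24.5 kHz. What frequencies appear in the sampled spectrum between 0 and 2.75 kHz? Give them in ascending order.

fs/2 = 2.75 kHz.
3 kHz > fs/2 = 2.75 kHz, folds to fs − 3 kHz = 2.5 kHz.
21 kHz mod fs = 4.5 kHz.
4.5 kHz > fs/2 = 2.75 kHz, folds to fs − 4.5 kHz = 1 kHz.
13 kHz mod fs = 2 kHz.
2 kHz ≤ fs/2 = 2.75 kHz, appears at 2 kHz.
24.5 kHz mod fs = 2.5 kHz.
2.5 kHz ≤ fs/2 = 2.75 kHz, appears at 2.5 kHz.
Distinct values: {1 kHz, 2 kHz, 2.5 kHz}.

1 kHz, 2 kHz, 2.5 kHz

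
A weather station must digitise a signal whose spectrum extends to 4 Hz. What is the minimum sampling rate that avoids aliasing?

Nyquist rate = 2 × 4 Hz = 8 Hz.

8 Hz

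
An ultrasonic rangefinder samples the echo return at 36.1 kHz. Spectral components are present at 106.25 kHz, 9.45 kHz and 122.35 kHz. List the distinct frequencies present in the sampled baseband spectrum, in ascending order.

2.05 kHz, 9.45 kHz, 14.05 kHz

fs/2 = 18.05 kHz.
106.25 kHz mod fs = 34.05 kHz.
34.05 kHz > fs/2 = 18.05 kHz, folds to fs − 34.05 kHz = 2.05 kHz.
9.45 kHz ≤ fs/2 = 18.05 kHz, passes unchanged.
122.35 kHz mod fs = 14.05 kHz.
14.05 kHz ≤ fs/2 = 18.05 kHz, appears at 14.05 kHz.
Distinct values: {2.05 kHz, 9.45 kHz, 14.05 kHz}.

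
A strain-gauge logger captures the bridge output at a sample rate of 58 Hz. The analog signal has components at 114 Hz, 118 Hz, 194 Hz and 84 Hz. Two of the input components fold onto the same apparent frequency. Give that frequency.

fs/2 = 29 Hz.
114 Hz mod fs = 56 Hz.
56 Hz > fs/2 = 29 Hz, folds to fs − 56 Hz = 2 Hz.
118 Hz mod fs = 2 Hz.
2 Hz ≤ fs/2 = 29 Hz, appears at 2 Hz.
194 Hz mod fs = 20 Hz.
20 Hz ≤ fs/2 = 29 Hz, appears at 20 Hz.
84 Hz mod fs = 26 Hz.
26 Hz ≤ fs/2 = 29 Hz, appears at 26 Hz.
114 Hz and 118 Hz both map to 2 Hz.

2 Hz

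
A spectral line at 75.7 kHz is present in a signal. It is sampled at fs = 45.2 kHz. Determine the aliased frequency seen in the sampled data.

14.7 kHz

75.7 kHz mod fs = 30.5 kHz.
30.5 kHz > fs/2 = 22.6 kHz, folds to fs − 30.5 kHz = 14.7 kHz.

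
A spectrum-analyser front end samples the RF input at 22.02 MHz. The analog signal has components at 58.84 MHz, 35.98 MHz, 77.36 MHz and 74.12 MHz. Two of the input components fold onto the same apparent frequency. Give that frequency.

8.06 MHz

fs/2 = 11.01 MHz.
58.84 MHz mod fs = 14.8 MHz.
14.8 MHz > fs/2 = 11.01 MHz, folds to fs − 14.8 MHz = 7.22 MHz.
35.98 MHz mod fs = 13.96 MHz.
13.96 MHz > fs/2 = 11.01 MHz, folds to fs − 13.96 MHz = 8.06 MHz.
77.36 MHz mod fs = 11.3 MHz.
11.3 MHz > fs/2 = 11.01 MHz, folds to fs − 11.3 MHz = 10.72 MHz.
74.12 MHz mod fs = 8.06 MHz.
8.06 MHz ≤ fs/2 = 11.01 MHz, appears at 8.06 MHz.
35.98 MHz and 74.12 MHz both map to 8.06 MHz.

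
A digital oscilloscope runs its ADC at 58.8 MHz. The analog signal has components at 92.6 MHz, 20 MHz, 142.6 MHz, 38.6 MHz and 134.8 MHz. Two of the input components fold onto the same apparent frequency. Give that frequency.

25 MHz

fs/2 = 29.4 MHz.
92.6 MHz mod fs = 33.8 MHz.
33.8 MHz > fs/2 = 29.4 MHz, folds to fs − 33.8 MHz = 25 MHz.
20 MHz ≤ fs/2 = 29.4 MHz, passes unchanged.
142.6 MHz mod fs = 25 MHz.
25 MHz ≤ fs/2 = 29.4 MHz, appears at 25 MHz.
38.6 MHz > fs/2 = 29.4 MHz, folds to fs − 38.6 MHz = 20.2 MHz.
134.8 MHz mod fs = 17.2 MHz.
17.2 MHz ≤ fs/2 = 29.4 MHz, appears at 17.2 MHz.
92.6 MHz and 142.6 MHz both map to 25 MHz.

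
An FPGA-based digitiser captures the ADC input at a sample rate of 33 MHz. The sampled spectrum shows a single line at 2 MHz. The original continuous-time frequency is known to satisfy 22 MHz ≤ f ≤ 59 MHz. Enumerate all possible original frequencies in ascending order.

Frequencies that alias to 2 MHz are k·fs ± 2 MHz for integer k ≥ 0.
k=0: 2 MHz.
k=1: 31 MHz, 35 MHz.
k=2: 64 MHz, 68 MHz.
Within [22 MHz, 59 MHz]: 31 MHz, 35 MHz.

31 MHz, 35 MHz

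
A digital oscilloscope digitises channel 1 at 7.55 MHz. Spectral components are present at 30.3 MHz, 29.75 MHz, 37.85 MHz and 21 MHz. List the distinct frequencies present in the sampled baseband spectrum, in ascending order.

fs/2 = 3.775 MHz.
30.3 MHz mod fs = 0.1 MHz.
0.1 MHz ≤ fs/2 = 3.775 MHz, appears at 0.1 MHz.
29.75 MHz mod fs = 7.1 MHz.
7.1 MHz > fs/2 = 3.775 MHz, folds to fs − 7.1 MHz = 0.45 MHz.
37.85 MHz mod fs = 0.1 MHz.
0.1 MHz ≤ fs/2 = 3.775 MHz, appears at 0.1 MHz.
21 MHz mod fs = 5.9 MHz.
5.9 MHz > fs/2 = 3.775 MHz, folds to fs − 5.9 MHz = 1.65 MHz.
Distinct values: {0.1 MHz, 0.45 MHz, 1.65 MHz}.

0.1 MHz, 0.45 MHz, 1.65 MHz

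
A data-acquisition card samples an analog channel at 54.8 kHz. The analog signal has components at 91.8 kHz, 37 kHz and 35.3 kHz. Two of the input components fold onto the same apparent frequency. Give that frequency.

17.8 kHz

fs/2 = 27.4 kHz.
91.8 kHz mod fs = 37 kHz.
37 kHz > fs/2 = 27.4 kHz, folds to fs − 37 kHz = 17.8 kHz.
37 kHz > fs/2 = 27.4 kHz, folds to fs − 37 kHz = 17.8 kHz.
35.3 kHz > fs/2 = 27.4 kHz, folds to fs − 35.3 kHz = 19.5 kHz.
37 kHz and 91.8 kHz both map to 17.8 kHz.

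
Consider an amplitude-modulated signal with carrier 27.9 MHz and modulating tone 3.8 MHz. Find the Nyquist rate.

63.4 MHz

AM sidebands sit at fc ± fm = 24.1 MHz and 31.7 MHz.
Highest-frequency component: 31.7 MHz.
Nyquist rate = 2 × 31.7 MHz = 63.4 MHz.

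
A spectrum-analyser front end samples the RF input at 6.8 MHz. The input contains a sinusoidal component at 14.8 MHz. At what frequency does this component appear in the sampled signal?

14.8 MHz mod fs = 1.2 MHz.
1.2 MHz ≤ fs/2 = 3.4 MHz, appears at 1.2 MHz.

1.2 MHz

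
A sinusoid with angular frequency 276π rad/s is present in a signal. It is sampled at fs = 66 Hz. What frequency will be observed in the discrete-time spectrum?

ω = 276π rad/s → f = ω/(2π) = 138 Hz.
138 Hz mod fs = 6 Hz.
6 Hz ≤ fs/2 = 33 Hz, appears at 6 Hz.

6 Hz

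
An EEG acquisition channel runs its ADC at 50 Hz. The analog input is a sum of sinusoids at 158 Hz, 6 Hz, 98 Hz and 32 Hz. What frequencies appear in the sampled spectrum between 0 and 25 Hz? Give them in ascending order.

fs/2 = 25 Hz.
158 Hz mod fs = 8 Hz.
8 Hz ≤ fs/2 = 25 Hz, appears at 8 Hz.
6 Hz ≤ fs/2 = 25 Hz, passes unchanged.
98 Hz mod fs = 48 Hz.
48 Hz > fs/2 = 25 Hz, folds to fs − 48 Hz = 2 Hz.
32 Hz > fs/2 = 25 Hz, folds to fs − 32 Hz = 18 Hz.
Distinct values: {2 Hz, 6 Hz, 8 Hz, 18 Hz}.

2 Hz, 6 Hz, 8 Hz, 18 Hz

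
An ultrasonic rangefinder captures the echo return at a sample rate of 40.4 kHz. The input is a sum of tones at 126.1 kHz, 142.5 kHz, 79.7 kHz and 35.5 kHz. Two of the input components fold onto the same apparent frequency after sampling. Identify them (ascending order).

35.5 kHz, 126.1 kHz

fs/2 = 20.2 kHz.
126.1 kHz mod fs = 4.9 kHz.
4.9 kHz ≤ fs/2 = 20.2 kHz, appears at 4.9 kHz.
142.5 kHz mod fs = 21.3 kHz.
21.3 kHz > fs/2 = 20.2 kHz, folds to fs − 21.3 kHz = 19.1 kHz.
79.7 kHz mod fs = 39.3 kHz.
39.3 kHz > fs/2 = 20.2 kHz, folds to fs − 39.3 kHz = 1.1 kHz.
35.5 kHz > fs/2 = 20.2 kHz, folds to fs − 35.5 kHz = 4.9 kHz.
35.5 kHz and 126.1 kHz both map to 4.9 kHz.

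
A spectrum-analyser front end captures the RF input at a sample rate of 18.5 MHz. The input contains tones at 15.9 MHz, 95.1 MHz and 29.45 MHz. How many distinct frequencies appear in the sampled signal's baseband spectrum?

fs/2 = 9.25 MHz.
15.9 MHz > fs/2 = 9.25 MHz, folds to fs − 15.9 MHz = 2.6 MHz.
95.1 MHz mod fs = 2.6 MHz.
2.6 MHz ≤ fs/2 = 9.25 MHz, appears at 2.6 MHz.
29.45 MHz mod fs = 10.95 MHz.
10.95 MHz > fs/2 = 9.25 MHz, folds to fs − 10.95 MHz = 7.55 MHz.
Distinct values: {2.6 MHz, 7.55 MHz} → 2.

2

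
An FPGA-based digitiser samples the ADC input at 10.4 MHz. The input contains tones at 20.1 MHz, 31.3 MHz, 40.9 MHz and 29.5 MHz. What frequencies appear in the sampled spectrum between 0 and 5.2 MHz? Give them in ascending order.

fs/2 = 5.2 MHz.
20.1 MHz mod fs = 9.7 MHz.
9.7 MHz > fs/2 = 5.2 MHz, folds to fs − 9.7 MHz = 0.7 MHz.
31.3 MHz mod fs = 0.1 MHz.
0.1 MHz ≤ fs/2 = 5.2 MHz, appears at 0.1 MHz.
40.9 MHz mod fs = 9.7 MHz.
9.7 MHz > fs/2 = 5.2 MHz, folds to fs − 9.7 MHz = 0.7 MHz.
29.5 MHz mod fs = 8.7 MHz.
8.7 MHz > fs/2 = 5.2 MHz, folds to fs − 8.7 MHz = 1.7 MHz.
Distinct values: {0.1 MHz, 0.7 MHz, 1.7 MHz}.

0.1 MHz, 0.7 MHz, 1.7 MHz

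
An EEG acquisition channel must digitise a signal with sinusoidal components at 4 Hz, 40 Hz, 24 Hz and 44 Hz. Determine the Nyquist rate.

88 Hz

Highest-frequency component: 44 Hz.
Nyquist rate = 2 × 44 Hz = 88 Hz.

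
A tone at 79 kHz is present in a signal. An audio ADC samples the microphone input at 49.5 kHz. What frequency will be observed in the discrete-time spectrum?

79 kHz mod fs = 29.5 kHz.
29.5 kHz > fs/2 = 24.75 kHz, folds to fs − 29.5 kHz = 20 kHz.

20 kHz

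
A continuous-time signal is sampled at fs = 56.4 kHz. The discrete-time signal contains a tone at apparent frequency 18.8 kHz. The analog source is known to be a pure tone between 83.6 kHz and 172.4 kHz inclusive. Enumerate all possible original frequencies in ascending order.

94 kHz, 131.6 kHz, 150.4 kHz

Frequencies that alias to 18.8 kHz are k·fs ± 18.8 kHz for integer k ≥ 0.
k=0: 18.8 kHz.
k=1: 37.6 kHz, 75.2 kHz.
k=2: 94 kHz, 131.6 kHz.
k=3: 150.4 kHz, 188 kHz.
k=4: 206.8 kHz, 244.4 kHz.
Within [83.6 kHz, 172.4 kHz]: 94 kHz, 131.6 kHz, 150.4 kHz.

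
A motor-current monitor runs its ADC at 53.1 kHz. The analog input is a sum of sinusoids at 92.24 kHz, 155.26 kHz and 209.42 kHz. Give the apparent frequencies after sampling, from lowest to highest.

fs/2 = 26.55 kHz.
92.24 kHz mod fs = 39.14 kHz.
39.14 kHz > fs/2 = 26.55 kHz, folds to fs − 39.14 kHz = 13.96 kHz.
155.26 kHz mod fs = 49.06 kHz.
49.06 kHz > fs/2 = 26.55 kHz, folds to fs − 49.06 kHz = 4.04 kHz.
209.42 kHz mod fs = 50.12 kHz.
50.12 kHz > fs/2 = 26.55 kHz, folds to fs − 50.12 kHz = 2.98 kHz.
Distinct values: {2.98 kHz, 4.04 kHz, 13.96 kHz}.

2.98 kHz, 4.04 kHz, 13.96 kHz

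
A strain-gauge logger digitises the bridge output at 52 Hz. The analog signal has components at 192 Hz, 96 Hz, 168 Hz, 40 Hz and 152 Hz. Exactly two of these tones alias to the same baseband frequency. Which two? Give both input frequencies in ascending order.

40 Hz, 168 Hz

fs/2 = 26 Hz.
192 Hz mod fs = 36 Hz.
36 Hz > fs/2 = 26 Hz, folds to fs − 36 Hz = 16 Hz.
96 Hz mod fs = 44 Hz.
44 Hz > fs/2 = 26 Hz, folds to fs − 44 Hz = 8 Hz.
168 Hz mod fs = 12 Hz.
12 Hz ≤ fs/2 = 26 Hz, appears at 12 Hz.
40 Hz > fs/2 = 26 Hz, folds to fs − 40 Hz = 12 Hz.
152 Hz mod fs = 48 Hz.
48 Hz > fs/2 = 26 Hz, folds to fs − 48 Hz = 4 Hz.
40 Hz and 168 Hz both map to 12 Hz.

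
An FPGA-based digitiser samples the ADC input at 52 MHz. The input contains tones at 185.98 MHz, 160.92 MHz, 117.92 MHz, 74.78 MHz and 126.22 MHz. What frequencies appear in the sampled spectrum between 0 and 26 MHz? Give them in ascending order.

fs/2 = 26 MHz.
185.98 MHz mod fs = 29.98 MHz.
29.98 MHz > fs/2 = 26 MHz, folds to fs − 29.98 MHz = 22.02 MHz.
160.92 MHz mod fs = 4.92 MHz.
4.92 MHz ≤ fs/2 = 26 MHz, appears at 4.92 MHz.
117.92 MHz mod fs = 13.92 MHz.
13.92 MHz ≤ fs/2 = 26 MHz, appears at 13.92 MHz.
74.78 MHz mod fs = 22.78 MHz.
22.78 MHz ≤ fs/2 = 26 MHz, appears at 22.78 MHz.
126.22 MHz mod fs = 22.22 MHz.
22.22 MHz ≤ fs/2 = 26 MHz, appears at 22.22 MHz.
Distinct values: {4.92 MHz, 13.92 MHz, 22.02 MHz, 22.22 MHz, 22.78 MHz}.

4.92 MHz, 13.92 MHz, 22.02 MHz, 22.22 MHz, 22.78 MHz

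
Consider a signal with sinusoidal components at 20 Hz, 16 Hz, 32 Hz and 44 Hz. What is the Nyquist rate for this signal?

Highest-frequency component: 44 Hz.
Nyquist rate = 2 × 44 Hz = 88 Hz.

88 Hz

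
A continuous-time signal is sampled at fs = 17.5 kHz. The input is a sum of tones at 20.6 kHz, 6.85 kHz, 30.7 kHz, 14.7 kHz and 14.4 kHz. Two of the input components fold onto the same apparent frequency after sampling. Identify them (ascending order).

fs/2 = 8.75 kHz.
20.6 kHz mod fs = 3.1 kHz.
3.1 kHz ≤ fs/2 = 8.75 kHz, appears at 3.1 kHz.
6.85 kHz ≤ fs/2 = 8.75 kHz, passes unchanged.
30.7 kHz mod fs = 13.2 kHz.
13.2 kHz > fs/2 = 8.75 kHz, folds to fs − 13.2 kHz = 4.3 kHz.
14.7 kHz > fs/2 = 8.75 kHz, folds to fs − 14.7 kHz = 2.8 kHz.
14.4 kHz > fs/2 = 8.75 kHz, folds to fs − 14.4 kHz = 3.1 kHz.
14.4 kHz and 20.6 kHz both map to 3.1 kHz.

14.4 kHz, 20.6 kHz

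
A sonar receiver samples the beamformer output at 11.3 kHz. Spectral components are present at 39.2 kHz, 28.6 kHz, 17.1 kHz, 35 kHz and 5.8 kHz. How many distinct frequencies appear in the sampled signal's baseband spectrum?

3

fs/2 = 5.65 kHz.
39.2 kHz mod fs = 5.3 kHz.
5.3 kHz ≤ fs/2 = 5.65 kHz, appears at 5.3 kHz.
28.6 kHz mod fs = 6 kHz.
6 kHz > fs/2 = 5.65 kHz, folds to fs − 6 kHz = 5.3 kHz.
17.1 kHz mod fs = 5.8 kHz.
5.8 kHz > fs/2 = 5.65 kHz, folds to fs − 5.8 kHz = 5.5 kHz.
35 kHz mod fs = 1.1 kHz.
1.1 kHz ≤ fs/2 = 5.65 kHz, appears at 1.1 kHz.
5.8 kHz > fs/2 = 5.65 kHz, folds to fs − 5.8 kHz = 5.5 kHz.
Distinct values: {1.1 kHz, 5.3 kHz, 5.5 kHz} → 3.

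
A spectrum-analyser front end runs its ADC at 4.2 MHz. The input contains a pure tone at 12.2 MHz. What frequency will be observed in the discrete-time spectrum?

12.2 MHz mod fs = 3.8 MHz.
3.8 MHz > fs/2 = 2.1 MHz, folds to fs − 3.8 MHz = 0.4 MHz.

0.4 MHz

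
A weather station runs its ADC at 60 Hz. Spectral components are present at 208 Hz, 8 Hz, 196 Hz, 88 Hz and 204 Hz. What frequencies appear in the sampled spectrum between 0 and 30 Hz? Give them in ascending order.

8 Hz, 16 Hz, 24 Hz, 28 Hz

fs/2 = 30 Hz.
208 Hz mod fs = 28 Hz.
28 Hz ≤ fs/2 = 30 Hz, appears at 28 Hz.
8 Hz ≤ fs/2 = 30 Hz, passes unchanged.
196 Hz mod fs = 16 Hz.
16 Hz ≤ fs/2 = 30 Hz, appears at 16 Hz.
88 Hz mod fs = 28 Hz.
28 Hz ≤ fs/2 = 30 Hz, appears at 28 Hz.
204 Hz mod fs = 24 Hz.
24 Hz ≤ fs/2 = 30 Hz, appears at 24 Hz.
Distinct values: {8 Hz, 16 Hz, 24 Hz, 28 Hz}.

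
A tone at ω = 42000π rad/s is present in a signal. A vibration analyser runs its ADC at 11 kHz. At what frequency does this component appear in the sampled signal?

ω = 42000π rad/s → f = ω/(2π) = 21000 Hz = 21 kHz.
21 kHz mod fs = 10 kHz.
10 kHz > fs/2 = 5.5 kHz, folds to fs − 10 kHz = 1 kHz.

1 kHz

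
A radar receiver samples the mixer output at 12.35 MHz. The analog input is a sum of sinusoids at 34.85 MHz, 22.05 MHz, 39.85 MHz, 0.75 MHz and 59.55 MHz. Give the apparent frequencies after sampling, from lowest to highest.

0.75 MHz, 2.2 MHz, 2.65 MHz, 2.8 MHz

fs/2 = 6.175 MHz.
34.85 MHz mod fs = 10.15 MHz.
10.15 MHz > fs/2 = 6.175 MHz, folds to fs − 10.15 MHz = 2.2 MHz.
22.05 MHz mod fs = 9.7 MHz.
9.7 MHz > fs/2 = 6.175 MHz, folds to fs − 9.7 MHz = 2.65 MHz.
39.85 MHz mod fs = 2.8 MHz.
2.8 MHz ≤ fs/2 = 6.175 MHz, appears at 2.8 MHz.
0.75 MHz ≤ fs/2 = 6.175 MHz, passes unchanged.
59.55 MHz mod fs = 10.15 MHz.
10.15 MHz > fs/2 = 6.175 MHz, folds to fs − 10.15 MHz = 2.2 MHz.
Distinct values: {0.75 MHz, 2.2 MHz, 2.65 MHz, 2.8 MHz}.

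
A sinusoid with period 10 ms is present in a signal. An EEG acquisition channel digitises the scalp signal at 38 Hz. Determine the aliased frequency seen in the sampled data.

T = 10 ms → f = 1/T = 100 Hz.
100 Hz mod fs = 24 Hz.
24 Hz > fs/2 = 19 Hz, folds to fs − 24 Hz = 14 Hz.

14 Hz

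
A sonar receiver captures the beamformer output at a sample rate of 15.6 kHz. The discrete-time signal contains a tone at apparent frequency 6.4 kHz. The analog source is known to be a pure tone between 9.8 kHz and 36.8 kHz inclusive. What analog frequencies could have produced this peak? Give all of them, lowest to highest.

22 kHz, 24.8 kHz

Frequencies that alias to 6.4 kHz are k·fs ± 6.4 kHz for integer k ≥ 0.
k=0: 6.4 kHz.
k=1: 9.2 kHz, 22 kHz.
k=2: 24.8 kHz, 37.6 kHz.
k=3: 40.4 kHz, 53.2 kHz.
Within [9.8 kHz, 36.8 kHz]: 22 kHz, 24.8 kHz.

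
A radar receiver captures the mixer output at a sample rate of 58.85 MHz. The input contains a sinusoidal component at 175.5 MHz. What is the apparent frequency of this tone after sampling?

175.5 MHz mod fs = 57.8 MHz.
57.8 MHz > fs/2 = 29.425 MHz, folds to fs − 57.8 MHz = 1.05 MHz.

1.05 MHz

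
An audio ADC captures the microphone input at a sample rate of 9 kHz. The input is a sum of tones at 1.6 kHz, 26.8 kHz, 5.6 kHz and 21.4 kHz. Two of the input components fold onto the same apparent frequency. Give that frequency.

fs/2 = 4.5 kHz.
1.6 kHz ≤ fs/2 = 4.5 kHz, passes unchanged.
26.8 kHz mod fs = 8.8 kHz.
8.8 kHz > fs/2 = 4.5 kHz, folds to fs − 8.8 kHz = 0.2 kHz.
5.6 kHz > fs/2 = 4.5 kHz, folds to fs − 5.6 kHz = 3.4 kHz.
21.4 kHz mod fs = 3.4 kHz.
3.4 kHz ≤ fs/2 = 4.5 kHz, appears at 3.4 kHz.
5.6 kHz and 21.4 kHz both map to 3.4 kHz.

3.4 kHz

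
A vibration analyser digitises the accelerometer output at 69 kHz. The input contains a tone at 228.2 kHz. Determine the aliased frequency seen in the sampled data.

228.2 kHz mod fs = 21.2 kHz.
21.2 kHz ≤ fs/2 = 34.5 kHz, appears at 21.2 kHz.

21.2 kHz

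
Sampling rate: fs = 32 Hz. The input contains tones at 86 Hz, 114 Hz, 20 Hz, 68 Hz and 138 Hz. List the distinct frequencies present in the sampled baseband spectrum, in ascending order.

4 Hz, 10 Hz, 12 Hz, 14 Hz

fs/2 = 16 Hz.
86 Hz mod fs = 22 Hz.
22 Hz > fs/2 = 16 Hz, folds to fs − 22 Hz = 10 Hz.
114 Hz mod fs = 18 Hz.
18 Hz > fs/2 = 16 Hz, folds to fs − 18 Hz = 14 Hz.
20 Hz > fs/2 = 16 Hz, folds to fs − 20 Hz = 12 Hz.
68 Hz mod fs = 4 Hz.
4 Hz ≤ fs/2 = 16 Hz, appears at 4 Hz.
138 Hz mod fs = 10 Hz.
10 Hz ≤ fs/2 = 16 Hz, appears at 10 Hz.
Distinct values: {4 Hz, 10 Hz, 12 Hz, 14 Hz}.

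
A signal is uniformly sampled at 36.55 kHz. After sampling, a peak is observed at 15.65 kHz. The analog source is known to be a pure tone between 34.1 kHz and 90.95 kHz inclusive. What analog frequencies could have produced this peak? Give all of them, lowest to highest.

52.2 kHz, 57.45 kHz, 88.75 kHz

Frequencies that alias to 15.65 kHz are k·fs ± 15.65 kHz for integer k ≥ 0.
k=0: 15.65 kHz.
k=1: 20.9 kHz, 52.2 kHz.
k=2: 57.45 kHz, 88.75 kHz.
k=3: 94 kHz, 125.3 kHz.
Within [34.1 kHz, 90.95 kHz]: 52.2 kHz, 57.45 kHz, 88.75 kHz.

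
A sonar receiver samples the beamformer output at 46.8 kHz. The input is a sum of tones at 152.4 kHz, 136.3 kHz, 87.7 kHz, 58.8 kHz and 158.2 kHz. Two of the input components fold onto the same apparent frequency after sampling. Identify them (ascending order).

fs/2 = 23.4 kHz.
152.4 kHz mod fs = 12 kHz.
12 kHz ≤ fs/2 = 23.4 kHz, appears at 12 kHz.
136.3 kHz mod fs = 42.7 kHz.
42.7 kHz > fs/2 = 23.4 kHz, folds to fs − 42.7 kHz = 4.1 kHz.
87.7 kHz mod fs = 40.9 kHz.
40.9 kHz > fs/2 = 23.4 kHz, folds to fs − 40.9 kHz = 5.9 kHz.
58.8 kHz mod fs = 12 kHz.
12 kHz ≤ fs/2 = 23.4 kHz, appears at 12 kHz.
158.2 kHz mod fs = 17.8 kHz.
17.8 kHz ≤ fs/2 = 23.4 kHz, appears at 17.8 kHz.
58.8 kHz and 152.4 kHz both map to 12 kHz.

58.8 kHz, 152.4 kHz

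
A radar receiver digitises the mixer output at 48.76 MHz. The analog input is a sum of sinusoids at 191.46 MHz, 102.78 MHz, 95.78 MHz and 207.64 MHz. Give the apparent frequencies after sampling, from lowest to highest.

fs/2 = 24.38 MHz.
191.46 MHz mod fs = 45.18 MHz.
45.18 MHz > fs/2 = 24.38 MHz, folds to fs − 45.18 MHz = 3.58 MHz.
102.78 MHz mod fs = 5.26 MHz.
5.26 MHz ≤ fs/2 = 24.38 MHz, appears at 5.26 MHz.
95.78 MHz mod fs = 47.02 MHz.
47.02 MHz > fs/2 = 24.38 MHz, folds to fs − 47.02 MHz = 1.74 MHz.
207.64 MHz mod fs = 12.6 MHz.
12.6 MHz ≤ fs/2 = 24.38 MHz, appears at 12.6 MHz.
Distinct values: {1.74 MHz, 3.58 MHz, 5.26 MHz, 12.6 MHz}.

1.74 MHz, 3.58 MHz, 5.26 MHz, 12.6 MHz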